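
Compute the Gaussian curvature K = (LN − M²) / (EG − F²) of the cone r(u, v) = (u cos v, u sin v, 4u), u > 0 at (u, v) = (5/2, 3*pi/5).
K = 0

Coefficients of the first fundamental form: E = 17, F = 0, G = u^2.
Coefficients of the second fundamental form: L = 0, M = 0, N = 4*sqrt(17)*u^2/(17*Abs(u)).
Assemble K = (LN − M²)/(EG − F²) = 0. At (u, v) = (5/2, 3*pi/5): K = 0.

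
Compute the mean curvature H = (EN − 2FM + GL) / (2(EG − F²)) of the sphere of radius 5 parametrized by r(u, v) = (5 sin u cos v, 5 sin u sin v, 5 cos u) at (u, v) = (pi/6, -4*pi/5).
H = -1/5

With E = 25, F = 0, G = 25*sin(u)^2, L = -5*sin(u)/Abs(sin(u)), M = 0, N = -5*sin(u)^3/Abs(sin(u)), assemble
  H = (EN − 2FM + GL) / (2(EG − F²)) = -sin(u)/(5*Abs(sin(u))).
At (u, v) = (pi/6, -4*pi/5): H = -1/5.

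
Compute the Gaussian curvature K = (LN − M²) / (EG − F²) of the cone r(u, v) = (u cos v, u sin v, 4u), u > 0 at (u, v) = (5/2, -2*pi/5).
K = 0

Coefficients of the first fundamental form: E = 17, F = 0, G = u^2.
Coefficients of the second fundamental form: L = 0, M = 0, N = 4*sqrt(17)*u^2/(17*Abs(u)).
Assemble K = (LN − M²)/(EG − F²) = 0. At (u, v) = (5/2, -2*pi/5): K = 0.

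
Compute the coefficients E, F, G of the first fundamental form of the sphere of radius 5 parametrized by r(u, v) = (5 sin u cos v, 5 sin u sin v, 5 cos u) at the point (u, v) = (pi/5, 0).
E = 25;  F = 0;  G = 125/8 - 25*sqrt(5)/8

Partials: r_u = (5*cos(u)*cos(v), 5*sin(v)*cos(u), -5*sin(u)), r_v = (-5*sin(u)*sin(v), 5*sin(u)*cos(v), 0). As functions of (u, v):
  E = r_u · r_u = 25,
  F = r_u · r_v = 0,
  G = r_v · r_v = 25*sin(u)^2.
Evaluating at (u, v) = (pi/5, 0): E = 25, F = 0, G = 125/8 - 25*sqrt(5)/8.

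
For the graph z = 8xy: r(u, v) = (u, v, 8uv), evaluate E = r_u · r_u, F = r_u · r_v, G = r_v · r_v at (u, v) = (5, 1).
E = 65;  F = 320;  G = 1601

Partials: r_u = (1, 0, 8*v), r_v = (0, 1, 8*u). As functions of (u, v):
  E = r_u · r_u = 64*v^2 + 1,
  F = r_u · r_v = 64*u*v,
  G = r_v · r_v = 64*u^2 + 1.
Evaluating at (u, v) = (5, 1): E = 65, F = 320, G = 1601.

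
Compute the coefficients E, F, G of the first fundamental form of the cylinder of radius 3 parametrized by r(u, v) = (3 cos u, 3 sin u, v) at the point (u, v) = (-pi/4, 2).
E = 9;  F = 0;  G = 1

Partials: r_u = (-3*sin(u), 3*cos(u), 0), r_v = (0, 0, 1). As functions of (u, v):
  E = r_u · r_u = 9,
  F = r_u · r_v = 0,
  G = r_v · r_v = 1.
Evaluating at (u, v) = (-pi/4, 2): E = 9, F = 0, G = 1.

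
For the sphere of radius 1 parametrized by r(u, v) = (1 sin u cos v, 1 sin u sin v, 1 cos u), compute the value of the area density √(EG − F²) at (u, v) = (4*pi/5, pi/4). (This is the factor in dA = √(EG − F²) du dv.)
√(EG − F²)|_{(4*pi/5, pi/4)} = sqrt(10 - 2*sqrt(5))/4

E = 1, F = 0, G = sin(u)^2, so EG − F² = sin(u)^2. Taking the positive square root: √(EG − F²) = Abs(sin(u)). At (u, v) = (4*pi/5, pi/4): sqrt(10 - 2*sqrt(5))/4.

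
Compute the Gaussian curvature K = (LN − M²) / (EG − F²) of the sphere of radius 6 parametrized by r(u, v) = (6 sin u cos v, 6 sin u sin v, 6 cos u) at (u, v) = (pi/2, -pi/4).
K = 1/36

Coefficients of the first fundamental form: E = 36, F = 0, G = 36*sin(u)^2.
Coefficients of the second fundamental form: L = -6*sin(u)/Abs(sin(u)), M = 0, N = -6*sin(u)^3/Abs(sin(u)).
Assemble K = (LN − M²)/(EG − F²) = 1/36. At (u, v) = (pi/2, -pi/4): K = 1/36.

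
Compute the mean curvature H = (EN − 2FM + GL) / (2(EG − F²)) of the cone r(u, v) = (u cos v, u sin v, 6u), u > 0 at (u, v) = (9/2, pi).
H = 2*sqrt(37)/111

With E = 37, F = 0, G = u^2, L = 0, M = 0, N = 6*sqrt(37)*u^2/(37*Abs(u)), assemble
  H = (EN − 2FM + GL) / (2(EG − F²)) = 3*sqrt(37)/(37*Abs(u)).
At (u, v) = (9/2, pi): H = 2*sqrt(37)/111.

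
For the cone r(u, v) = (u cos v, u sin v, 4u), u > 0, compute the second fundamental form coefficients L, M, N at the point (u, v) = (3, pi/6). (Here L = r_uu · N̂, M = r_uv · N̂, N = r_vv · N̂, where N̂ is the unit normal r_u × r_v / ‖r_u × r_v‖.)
L = 0;  M = 0;  N = 12*sqrt(17)/17

Compute the unit normal N̂(u, v) = (-4*sqrt(17)*u*cos(v)/(17*Abs(u)), -4*sqrt(17)*u*sin(v)/(17*Abs(u)), sqrt(17)*u/(17*Abs(u))), and the second partials r_uu, r_uv, r_vv. Take dot products:
  L(u, v) = r_uu · N̂ = 0,
  M(u, v) = r_uv · N̂ = 0,
  N(u, v) = r_vv · N̂ = 4*sqrt(17)*u^2/(17*Abs(u)).
Evaluating at (u, v) = (3, pi/6):
  L = 0, M = 0, N = 12*sqrt(17)/17.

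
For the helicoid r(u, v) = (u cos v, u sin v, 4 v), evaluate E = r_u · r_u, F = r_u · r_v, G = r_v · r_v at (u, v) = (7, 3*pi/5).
E = 1;  F = 0;  G = 65

Partials: r_u = (cos(v), sin(v), 0), r_v = (-u*sin(v), u*cos(v), 4). As functions of (u, v):
  E = r_u · r_u = 1,
  F = r_u · r_v = 0,
  G = r_v · r_v = u^2 + 16.
Evaluating at (u, v) = (7, 3*pi/5): E = 1, F = 0, G = 65.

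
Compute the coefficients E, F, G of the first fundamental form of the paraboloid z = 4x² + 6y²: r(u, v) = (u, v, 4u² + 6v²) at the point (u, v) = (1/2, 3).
E = 17;  F = 144;  G = 1297

Partials: r_u = (1, 0, 8*u), r_v = (0, 1, 12*v). As functions of (u, v):
  E = r_u · r_u = 64*u^2 + 1,
  F = r_u · r_v = 96*u*v,
  G = r_v · r_v = 144*v^2 + 1.
Evaluating at (u, v) = (1/2, 3): E = 17, F = 144, G = 1297.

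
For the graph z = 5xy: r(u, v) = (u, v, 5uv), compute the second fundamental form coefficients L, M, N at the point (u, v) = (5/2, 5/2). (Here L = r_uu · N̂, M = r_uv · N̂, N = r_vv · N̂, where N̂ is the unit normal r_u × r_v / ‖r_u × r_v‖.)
L = 0;  M = 5*sqrt(1254)/627;  N = 0

Compute the unit normal N̂(u, v) = (-5*v/sqrt(25*u^2 + 25*v^2 + 1), -5*u/sqrt(25*u^2 + 25*v^2 + 1), 1/sqrt(25*u^2 + 25*v^2 + 1)), and the second partials r_uu, r_uv, r_vv. Take dot products:
  L(u, v) = r_uu · N̂ = 0,
  M(u, v) = r_uv · N̂ = 5/sqrt(25*u^2 + 25*v^2 + 1),
  N(u, v) = r_vv · N̂ = 0.
Evaluating at (u, v) = (5/2, 5/2):
  L = 0, M = 5*sqrt(1254)/627, N = 0.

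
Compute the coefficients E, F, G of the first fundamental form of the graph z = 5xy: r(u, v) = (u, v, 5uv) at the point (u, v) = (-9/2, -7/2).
E = 1229/4;  F = 1575/4;  G = 2029/4

Partials: r_u = (1, 0, 5*v), r_v = (0, 1, 5*u). As functions of (u, v):
  E = r_u · r_u = 25*v^2 + 1,
  F = r_u · r_v = 25*u*v,
  G = r_v · r_v = 25*u^2 + 1.
Evaluating at (u, v) = (-9/2, -7/2): E = 1229/4, F = 1575/4, G = 2029/4.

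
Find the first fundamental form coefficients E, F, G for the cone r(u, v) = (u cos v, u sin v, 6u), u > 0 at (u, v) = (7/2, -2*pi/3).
E = 37;  F = 0;  G = 49/4

Partials: r_u = (cos(v), sin(v), 6), r_v = (-u*sin(v), u*cos(v), 0). As functions of (u, v):
  E = r_u · r_u = 37,
  F = r_u · r_v = 0,
  G = r_v · r_v = u^2.
Evaluating at (u, v) = (7/2, -2*pi/3): E = 37, F = 0, G = 49/4.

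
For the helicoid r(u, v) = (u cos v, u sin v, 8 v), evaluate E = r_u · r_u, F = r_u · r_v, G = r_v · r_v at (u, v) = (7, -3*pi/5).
E = 1;  F = 0;  G = 113

Partials: r_u = (cos(v), sin(v), 0), r_v = (-u*sin(v), u*cos(v), 8). As functions of (u, v):
  E = r_u · r_u = 1,
  F = r_u · r_v = 0,
  G = r_v · r_v = u^2 + 64.
Evaluating at (u, v) = (7, -3*pi/5): E = 1, F = 0, G = 113.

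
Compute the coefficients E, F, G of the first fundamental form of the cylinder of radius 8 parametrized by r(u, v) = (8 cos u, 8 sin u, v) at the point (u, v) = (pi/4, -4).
E = 64;  F = 0;  G = 1

Partials: r_u = (-8*sin(u), 8*cos(u), 0), r_v = (0, 0, 1). As functions of (u, v):
  E = r_u · r_u = 64,
  F = r_u · r_v = 0,
  G = r_v · r_v = 1.
Evaluating at (u, v) = (pi/4, -4): E = 64, F = 0, G = 1.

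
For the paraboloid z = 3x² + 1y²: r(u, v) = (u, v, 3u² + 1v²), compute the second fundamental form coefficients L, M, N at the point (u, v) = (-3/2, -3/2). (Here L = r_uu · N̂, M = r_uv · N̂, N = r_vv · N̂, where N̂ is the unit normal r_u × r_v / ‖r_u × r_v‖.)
L = 6*sqrt(91)/91;  M = 0;  N = 2*sqrt(91)/91

Compute the unit normal N̂(u, v) = (-6*u/sqrt(36*u^2 + 4*v^2 + 1), -2*v/sqrt(36*u^2 + 4*v^2 + 1), 1/sqrt(36*u^2 + 4*v^2 + 1)), and the second partials r_uu, r_uv, r_vv. Take dot products:
  L(u, v) = r_uu · N̂ = 6/sqrt(36*u^2 + 4*v^2 + 1),
  M(u, v) = r_uv · N̂ = 0,
  N(u, v) = r_vv · N̂ = 2/sqrt(36*u^2 + 4*v^2 + 1).
Evaluating at (u, v) = (-3/2, -3/2):
  L = 6*sqrt(91)/91, M = 0, N = 2*sqrt(91)/91.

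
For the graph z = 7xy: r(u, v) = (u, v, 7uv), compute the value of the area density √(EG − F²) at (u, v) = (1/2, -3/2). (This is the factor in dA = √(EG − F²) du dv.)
√(EG − F²)|_{(1/2, -3/2)} = sqrt(494)/2

E = 49*v^2 + 1, F = 49*u*v, G = 49*u^2 + 1, so EG − F² = 49*u^2 + 49*v^2 + 1. Taking the positive square root: √(EG − F²) = sqrt(49*u^2 + 49*v^2 + 1). At (u, v) = (1/2, -3/2): sqrt(494)/2.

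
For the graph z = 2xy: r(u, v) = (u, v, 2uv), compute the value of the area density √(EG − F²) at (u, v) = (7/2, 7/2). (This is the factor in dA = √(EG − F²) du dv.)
√(EG − F²)|_{(7/2, 7/2)} = 3*sqrt(11)

E = 4*v^2 + 1, F = 4*u*v, G = 4*u^2 + 1, so EG − F² = 4*u^2 + 4*v^2 + 1. Taking the positive square root: √(EG − F²) = sqrt(4*u^2 + 4*v^2 + 1). At (u, v) = (7/2, 7/2): 3*sqrt(11).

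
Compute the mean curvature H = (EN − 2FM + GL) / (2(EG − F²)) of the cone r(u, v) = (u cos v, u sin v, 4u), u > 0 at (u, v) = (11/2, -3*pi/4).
H = 4*sqrt(17)/187

With E = 17, F = 0, G = u^2, L = 0, M = 0, N = 4*sqrt(17)*u^2/(17*Abs(u)), assemble
  H = (EN − 2FM + GL) / (2(EG − F²)) = 2*sqrt(17)/(17*Abs(u)).
At (u, v) = (11/2, -3*pi/4): H = 4*sqrt(17)/187.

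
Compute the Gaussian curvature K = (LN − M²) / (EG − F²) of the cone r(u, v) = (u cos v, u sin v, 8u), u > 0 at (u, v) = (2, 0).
K = 0

Coefficients of the first fundamental form: E = 65, F = 0, G = u^2.
Coefficients of the second fundamental form: L = 0, M = 0, N = 8*sqrt(65)*u^2/(65*Abs(u)).
Assemble K = (LN − M²)/(EG − F²) = 0. At (u, v) = (2, 0): K = 0.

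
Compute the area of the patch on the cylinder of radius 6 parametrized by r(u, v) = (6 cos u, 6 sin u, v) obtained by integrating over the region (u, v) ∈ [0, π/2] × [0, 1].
Area = 3*pi

Area = ∫∫ √(EG − F²) du dv with √(EG − F²) = 6. Integrating over [0, π/2] × [0, 1] gives 3*pi.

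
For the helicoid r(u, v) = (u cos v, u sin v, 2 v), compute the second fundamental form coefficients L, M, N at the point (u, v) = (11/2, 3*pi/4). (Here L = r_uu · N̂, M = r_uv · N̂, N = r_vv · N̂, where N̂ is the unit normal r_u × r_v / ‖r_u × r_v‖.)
L = 0;  M = -4*sqrt(137)/137;  N = 0

Compute the unit normal N̂(u, v) = (2*sin(v)/sqrt(u^2 + 4), -2*cos(v)/sqrt(u^2 + 4), u/sqrt(u^2 + 4)), and the second partials r_uu, r_uv, r_vv. Take dot products:
  L(u, v) = r_uu · N̂ = 0,
  M(u, v) = r_uv · N̂ = -2/sqrt(u^2 + 4),
  N(u, v) = r_vv · N̂ = 0.
Evaluating at (u, v) = (11/2, 3*pi/4):
  L = 0, M = -4*sqrt(137)/137, N = 0.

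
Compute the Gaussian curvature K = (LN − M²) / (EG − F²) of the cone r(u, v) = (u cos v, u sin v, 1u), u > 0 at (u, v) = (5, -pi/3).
K = 0

Coefficients of the first fundamental form: E = 2, F = 0, G = u^2.
Coefficients of the second fundamental form: L = 0, M = 0, N = sqrt(2)*u^2/(2*Abs(u)).
Assemble K = (LN − M²)/(EG − F²) = 0. At (u, v) = (5, -pi/3): K = 0.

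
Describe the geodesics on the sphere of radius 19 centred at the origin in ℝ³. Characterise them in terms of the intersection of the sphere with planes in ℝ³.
Geodesics on the sphere of radius 19 are great circles — circles of radius 19 obtained as the intersection of the sphere with planes through the origin (the centre of the sphere).

A curve α(t) of nonzero constant speed on the sphere of radius 19 is a geodesic iff its acceleration α̈ is everywhere normal to the surface, i.e. parallel to the radial vector α(t). Then d/dt(α × α̇) = α̇ × α̇ + α × α̈ = 0, so α × α̇ is a constant vector n ≠ 0 and α(t) · n = 0 for all t: α lies in the plane through the origin with normal n. The intersection of that plane with the sphere is a circle of radius 19 (a great circle). Conversely, a great circle traversed at constant speed has centripetal acceleration pointing at the origin, hence normal to the sphere, so every great circle is a geodesic.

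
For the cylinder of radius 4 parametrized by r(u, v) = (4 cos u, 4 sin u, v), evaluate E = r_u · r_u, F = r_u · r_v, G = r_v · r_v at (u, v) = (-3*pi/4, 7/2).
E = 16;  F = 0;  G = 1

Partials: r_u = (-4*sin(u), 4*cos(u), 0), r_v = (0, 0, 1). As functions of (u, v):
  E = r_u · r_u = 16,
  F = r_u · r_v = 0,
  G = r_v · r_v = 1.
Evaluating at (u, v) = (-3*pi/4, 7/2): E = 16, F = 0, G = 1.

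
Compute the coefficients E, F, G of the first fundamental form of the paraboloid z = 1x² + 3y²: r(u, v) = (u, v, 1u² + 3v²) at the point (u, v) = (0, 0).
E = 1;  F = 0;  G = 1

Partials: r_u = (1, 0, 2*u), r_v = (0, 1, 6*v). As functions of (u, v):
  E = r_u · r_u = 4*u^2 + 1,
  F = r_u · r_v = 12*u*v,
  G = r_v · r_v = 36*v^2 + 1.
Evaluating at (u, v) = (0, 0): E = 1, F = 0, G = 1.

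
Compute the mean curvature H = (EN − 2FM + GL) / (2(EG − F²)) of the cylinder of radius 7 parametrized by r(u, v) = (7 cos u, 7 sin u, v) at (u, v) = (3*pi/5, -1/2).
H = -1/14

With E = 49, F = 0, G = 1, L = -7, M = 0, N = 0, assemble
  H = (EN − 2FM + GL) / (2(EG − F²)) = -1/14.
At (u, v) = (3*pi/5, -1/2): H = -1/14.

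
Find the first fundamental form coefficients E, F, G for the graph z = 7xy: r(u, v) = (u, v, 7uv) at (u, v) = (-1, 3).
E = 442;  F = -147;  G = 50

Partials: r_u = (1, 0, 7*v), r_v = (0, 1, 7*u). As functions of (u, v):
  E = r_u · r_u = 49*v^2 + 1,
  F = r_u · r_v = 49*u*v,
  G = r_v · r_v = 49*u^2 + 1.
Evaluating at (u, v) = (-1, 3): E = 442, F = -147, G = 50.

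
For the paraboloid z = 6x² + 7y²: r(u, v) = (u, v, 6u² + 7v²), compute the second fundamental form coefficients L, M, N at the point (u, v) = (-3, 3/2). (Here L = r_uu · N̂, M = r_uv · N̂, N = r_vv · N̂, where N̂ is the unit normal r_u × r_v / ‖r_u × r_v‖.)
L = 6*sqrt(1738)/869;  M = 0;  N = 7*sqrt(1738)/869

Compute the unit normal N̂(u, v) = (-12*u/sqrt(144*u^2 + 196*v^2 + 1), -14*v/sqrt(144*u^2 + 196*v^2 + 1), 1/sqrt(144*u^2 + 196*v^2 + 1)), and the second partials r_uu, r_uv, r_vv. Take dot products:
  L(u, v) = r_uu · N̂ = 12/sqrt(144*u^2 + 196*v^2 + 1),
  M(u, v) = r_uv · N̂ = 0,
  N(u, v) = r_vv · N̂ = 14/sqrt(144*u^2 + 196*v^2 + 1).
Evaluating at (u, v) = (-3, 3/2):
  L = 6*sqrt(1738)/869, M = 0, N = 7*sqrt(1738)/869.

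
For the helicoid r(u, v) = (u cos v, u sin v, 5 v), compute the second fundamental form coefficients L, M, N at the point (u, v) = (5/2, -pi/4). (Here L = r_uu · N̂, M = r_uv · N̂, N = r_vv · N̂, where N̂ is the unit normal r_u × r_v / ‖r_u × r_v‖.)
L = 0;  M = -2*sqrt(5)/5;  N = 0

Compute the unit normal N̂(u, v) = (5*sin(v)/sqrt(u^2 + 25), -5*cos(v)/sqrt(u^2 + 25), u/sqrt(u^2 + 25)), and the second partials r_uu, r_uv, r_vv. Take dot products:
  L(u, v) = r_uu · N̂ = 0,
  M(u, v) = r_uv · N̂ = -5/sqrt(u^2 + 25),
  N(u, v) = r_vv · N̂ = 0.
Evaluating at (u, v) = (5/2, -pi/4):
  L = 0, M = -2*sqrt(5)/5, N = 0.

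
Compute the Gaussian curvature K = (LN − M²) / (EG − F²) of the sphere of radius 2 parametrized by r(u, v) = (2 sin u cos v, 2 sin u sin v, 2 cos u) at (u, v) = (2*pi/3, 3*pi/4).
K = 1/4

Coefficients of the first fundamental form: E = 4, F = 0, G = 4*sin(u)^2.
Coefficients of the second fundamental form: L = -2*sin(u)/Abs(sin(u)), M = 0, N = -2*sin(u)^3/Abs(sin(u)).
Assemble K = (LN − M²)/(EG − F²) = 1/4. At (u, v) = (2*pi/3, 3*pi/4): K = 1/4.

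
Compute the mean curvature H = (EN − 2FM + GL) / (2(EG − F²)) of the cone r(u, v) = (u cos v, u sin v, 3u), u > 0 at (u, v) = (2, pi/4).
H = 3*sqrt(10)/40

With E = 10, F = 0, G = u^2, L = 0, M = 0, N = 3*sqrt(10)*u^2/(10*Abs(u)), assemble
  H = (EN − 2FM + GL) / (2(EG − F²)) = 3*sqrt(10)/(20*Abs(u)).
At (u, v) = (2, pi/4): H = 3*sqrt(10)/40.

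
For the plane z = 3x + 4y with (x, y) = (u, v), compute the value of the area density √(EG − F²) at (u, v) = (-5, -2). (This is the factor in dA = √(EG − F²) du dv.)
√(EG − F²)|_{(-5, -2)} = sqrt(26)

E = 10, F = 12, G = 17, so EG − F² = 26. Taking the positive square root: √(EG − F²) = sqrt(26). At (u, v) = (-5, -2): sqrt(26).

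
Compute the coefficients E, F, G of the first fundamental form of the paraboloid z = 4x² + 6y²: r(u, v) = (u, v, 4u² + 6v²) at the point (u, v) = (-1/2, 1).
E = 17;  F = -48;  G = 145

Partials: r_u = (1, 0, 8*u), r_v = (0, 1, 12*v). As functions of (u, v):
  E = r_u · r_u = 64*u^2 + 1,
  F = r_u · r_v = 96*u*v,
  G = r_v · r_v = 144*v^2 + 1.
Evaluating at (u, v) = (-1/2, 1): E = 17, F = -48, G = 145.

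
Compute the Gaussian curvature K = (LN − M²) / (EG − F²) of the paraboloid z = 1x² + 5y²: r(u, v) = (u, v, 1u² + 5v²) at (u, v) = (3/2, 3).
K = 1/41405

Coefficients of the first fundamental form: E = 4*u^2 + 1, F = 20*u*v, G = 100*v^2 + 1.
Coefficients of the second fundamental form: L = 2/sqrt(4*u^2 + 100*v^2 + 1), M = 0, N = 10/sqrt(4*u^2 + 100*v^2 + 1).
Assemble K = (LN − M²)/(EG − F²) = 20/(16*u^4 + 800*u^2*v^2 + 8*u^2 + 10000*v^4 + 200*v^2 + 1). At (u, v) = (3/2, 3): K = 1/41405.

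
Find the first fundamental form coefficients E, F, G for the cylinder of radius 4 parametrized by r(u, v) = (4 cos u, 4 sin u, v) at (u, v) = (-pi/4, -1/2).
E = 16;  F = 0;  G = 1

Partials: r_u = (-4*sin(u), 4*cos(u), 0), r_v = (0, 0, 1). As functions of (u, v):
  E = r_u · r_u = 16,
  F = r_u · r_v = 0,
  G = r_v · r_v = 1.
Evaluating at (u, v) = (-pi/4, -1/2): E = 16, F = 0, G = 1.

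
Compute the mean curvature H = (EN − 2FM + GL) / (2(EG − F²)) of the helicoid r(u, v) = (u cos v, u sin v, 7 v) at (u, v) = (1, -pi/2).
H = 0

With E = 1, F = 0, G = u^2 + 49, L = 0, M = -7/sqrt(u^2 + 49), N = 0, assemble
  H = (EN − 2FM + GL) / (2(EG − F²)) = 0.
At (u, v) = (1, -pi/2): H = 0.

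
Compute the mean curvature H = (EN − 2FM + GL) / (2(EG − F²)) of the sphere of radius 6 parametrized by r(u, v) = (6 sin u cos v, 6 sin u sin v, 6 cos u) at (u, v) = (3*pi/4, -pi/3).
H = -1/6

With E = 36, F = 0, G = 36*sin(u)^2, L = -6*sin(u)/Abs(sin(u)), M = 0, N = -6*sin(u)^3/Abs(sin(u)), assemble
  H = (EN − 2FM + GL) / (2(EG − F²)) = -sin(u)/(6*Abs(sin(u))).
At (u, v) = (3*pi/4, -pi/3): H = -1/6.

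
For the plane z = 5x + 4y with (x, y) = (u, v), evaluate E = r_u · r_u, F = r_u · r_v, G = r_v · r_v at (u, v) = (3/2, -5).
E = 26;  F = 20;  G = 17

Partials: r_u = (1, 0, 5), r_v = (0, 1, 4). As functions of (u, v):
  E = r_u · r_u = 26,
  F = r_u · r_v = 20,
  G = r_v · r_v = 17.
Evaluating at (u, v) = (3/2, -5): E = 26, F = 20, G = 17.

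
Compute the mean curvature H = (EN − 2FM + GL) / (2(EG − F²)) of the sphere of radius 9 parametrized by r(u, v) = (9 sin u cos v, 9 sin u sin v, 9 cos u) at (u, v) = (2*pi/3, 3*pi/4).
H = -1/9

With E = 81, F = 0, G = 81*sin(u)^2, L = -9*sin(u)/Abs(sin(u)), M = 0, N = -9*sin(u)^3/Abs(sin(u)), assemble
  H = (EN − 2FM + GL) / (2(EG − F²)) = -sin(u)/(9*Abs(sin(u))).
At (u, v) = (2*pi/3, 3*pi/4): H = -1/9.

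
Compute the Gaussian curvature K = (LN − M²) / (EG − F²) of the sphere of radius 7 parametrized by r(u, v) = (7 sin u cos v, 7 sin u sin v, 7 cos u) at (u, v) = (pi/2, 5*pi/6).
K = 1/49

Coefficients of the first fundamental form: E = 49, F = 0, G = 49*sin(u)^2.
Coefficients of the second fundamental form: L = -7*sin(u)/Abs(sin(u)), M = 0, N = -7*sin(u)^3/Abs(sin(u)).
Assemble K = (LN − M²)/(EG − F²) = 1/49. At (u, v) = (pi/2, 5*pi/6): K = 1/49.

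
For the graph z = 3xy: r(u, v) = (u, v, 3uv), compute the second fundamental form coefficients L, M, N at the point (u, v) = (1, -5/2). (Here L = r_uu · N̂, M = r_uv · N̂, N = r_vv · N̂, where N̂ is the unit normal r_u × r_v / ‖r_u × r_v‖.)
L = 0;  M = 6*sqrt(265)/265;  N = 0

Compute the unit normal N̂(u, v) = (-3*v/sqrt(9*u^2 + 9*v^2 + 1), -3*u/sqrt(9*u^2 + 9*v^2 + 1), 1/sqrt(9*u^2 + 9*v^2 + 1)), and the second partials r_uu, r_uv, r_vv. Take dot products:
  L(u, v) = r_uu · N̂ = 0,
  M(u, v) = r_uv · N̂ = 3/sqrt(9*u^2 + 9*v^2 + 1),
  N(u, v) = r_vv · N̂ = 0.
Evaluating at (u, v) = (1, -5/2):
  L = 0, M = 6*sqrt(265)/265, N = 0.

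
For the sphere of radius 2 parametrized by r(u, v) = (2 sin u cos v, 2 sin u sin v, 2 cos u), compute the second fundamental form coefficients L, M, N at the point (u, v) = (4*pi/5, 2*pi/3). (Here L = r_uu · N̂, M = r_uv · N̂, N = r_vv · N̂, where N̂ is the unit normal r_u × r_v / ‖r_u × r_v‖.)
L = -2;  M = 0;  N = -5/4 + sqrt(5)/4

Compute the unit normal N̂(u, v) = (sin(u)^2*cos(v)/Abs(sin(u)), sin(u)^2*sin(v)/Abs(sin(u)), sin(2*u)/(2*Abs(sin(u)))), and the second partials r_uu, r_uv, r_vv. Take dot products:
  L(u, v) = r_uu · N̂ = -2*sin(u)/Abs(sin(u)),
  M(u, v) = r_uv · N̂ = 0,
  N(u, v) = r_vv · N̂ = -2*sin(u)^3/Abs(sin(u)).
Evaluating at (u, v) = (4*pi/5, 2*pi/3):
  L = -2, M = 0, N = -5/4 + sqrt(5)/4.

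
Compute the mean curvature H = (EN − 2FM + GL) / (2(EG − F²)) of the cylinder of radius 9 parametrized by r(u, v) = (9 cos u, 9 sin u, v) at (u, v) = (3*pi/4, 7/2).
H = -1/18

With E = 81, F = 0, G = 1, L = -9, M = 0, N = 0, assemble
  H = (EN − 2FM + GL) / (2(EG − F²)) = -1/18.
At (u, v) = (3*pi/4, 7/2): H = -1/18.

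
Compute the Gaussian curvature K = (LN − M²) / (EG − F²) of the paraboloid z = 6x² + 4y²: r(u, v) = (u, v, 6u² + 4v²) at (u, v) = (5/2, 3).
K = 96/2181529

Coefficients of the first fundamental form: E = 144*u^2 + 1, F = 96*u*v, G = 64*v^2 + 1.
Coefficients of the second fundamental form: L = 12/sqrt(144*u^2 + 64*v^2 + 1), M = 0, N = 8/sqrt(144*u^2 + 64*v^2 + 1).
Assemble K = (LN − M²)/(EG − F²) = 96/(20736*u^4 + 18432*u^2*v^2 + 288*u^2 + 4096*v^4 + 128*v^2 + 1). At (u, v) = (5/2, 3): K = 96/2181529.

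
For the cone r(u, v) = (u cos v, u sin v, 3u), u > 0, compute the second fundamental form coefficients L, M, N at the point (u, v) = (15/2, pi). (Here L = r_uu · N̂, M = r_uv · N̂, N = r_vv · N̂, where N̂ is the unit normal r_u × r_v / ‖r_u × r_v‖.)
L = 0;  M = 0;  N = 9*sqrt(10)/4

Compute the unit normal N̂(u, v) = (-3*sqrt(10)*u*cos(v)/(10*Abs(u)), -3*sqrt(10)*u*sin(v)/(10*Abs(u)), sqrt(10)*u/(10*Abs(u))), and the second partials r_uu, r_uv, r_vv. Take dot products:
  L(u, v) = r_uu · N̂ = 0,
  M(u, v) = r_uv · N̂ = 0,
  N(u, v) = r_vv · N̂ = 3*sqrt(10)*u^2/(10*Abs(u)).
Evaluating at (u, v) = (15/2, pi):
  L = 0, M = 0, N = 9*sqrt(10)/4.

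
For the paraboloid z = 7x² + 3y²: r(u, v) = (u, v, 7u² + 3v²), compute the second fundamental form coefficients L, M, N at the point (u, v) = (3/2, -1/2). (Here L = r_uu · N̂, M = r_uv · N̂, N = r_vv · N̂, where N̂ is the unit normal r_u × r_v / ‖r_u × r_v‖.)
L = 14*sqrt(451)/451;  M = 0;  N = 6*sqrt(451)/451

Compute the unit normal N̂(u, v) = (-14*u/sqrt(196*u^2 + 36*v^2 + 1), -6*v/sqrt(196*u^2 + 36*v^2 + 1), 1/sqrt(196*u^2 + 36*v^2 + 1)), and the second partials r_uu, r_uv, r_vv. Take dot products:
  L(u, v) = r_uu · N̂ = 14/sqrt(196*u^2 + 36*v^2 + 1),
  M(u, v) = r_uv · N̂ = 0,
  N(u, v) = r_vv · N̂ = 6/sqrt(196*u^2 + 36*v^2 + 1).
Evaluating at (u, v) = (3/2, -1/2):
  L = 14*sqrt(451)/451, M = 0, N = 6*sqrt(451)/451.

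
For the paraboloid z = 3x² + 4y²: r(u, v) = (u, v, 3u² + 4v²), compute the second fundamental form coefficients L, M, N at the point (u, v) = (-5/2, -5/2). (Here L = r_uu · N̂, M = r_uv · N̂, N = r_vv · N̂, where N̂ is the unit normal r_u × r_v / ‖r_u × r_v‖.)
L = 3*sqrt(626)/313;  M = 0;  N = 4*sqrt(626)/313

Compute the unit normal N̂(u, v) = (-6*u/sqrt(36*u^2 + 64*v^2 + 1), -8*v/sqrt(36*u^2 + 64*v^2 + 1), 1/sqrt(36*u^2 + 64*v^2 + 1)), and the second partials r_uu, r_uv, r_vv. Take dot products:
  L(u, v) = r_uu · N̂ = 6/sqrt(36*u^2 + 64*v^2 + 1),
  M(u, v) = r_uv · N̂ = 0,
  N(u, v) = r_vv · N̂ = 8/sqrt(36*u^2 + 64*v^2 + 1).
Evaluating at (u, v) = (-5/2, -5/2):
  L = 3*sqrt(626)/313, M = 0, N = 4*sqrt(626)/313.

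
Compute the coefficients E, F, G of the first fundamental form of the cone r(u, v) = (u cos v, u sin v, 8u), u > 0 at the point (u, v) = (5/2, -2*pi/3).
E = 65;  F = 0;  G = 25/4

Partials: r_u = (cos(v), sin(v), 8), r_v = (-u*sin(v), u*cos(v), 0). As functions of (u, v):
  E = r_u · r_u = 65,
  F = r_u · r_v = 0,
  G = r_v · r_v = u^2.
Evaluating at (u, v) = (5/2, -2*pi/3): E = 65, F = 0, G = 25/4.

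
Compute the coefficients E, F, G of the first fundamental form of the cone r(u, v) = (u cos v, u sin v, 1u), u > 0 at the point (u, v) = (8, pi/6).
E = 2;  F = 0;  G = 64

Partials: r_u = (cos(v), sin(v), 1), r_v = (-u*sin(v), u*cos(v), 0). As functions of (u, v):
  E = r_u · r_u = 2,
  F = r_u · r_v = 0,
  G = r_v · r_v = u^2.
Evaluating at (u, v) = (8, pi/6): E = 2, F = 0, G = 64.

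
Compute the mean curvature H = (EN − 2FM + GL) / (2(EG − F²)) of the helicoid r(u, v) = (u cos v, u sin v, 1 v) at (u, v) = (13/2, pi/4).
H = 0

With E = 1, F = 0, G = u^2 + 1, L = 0, M = -1/sqrt(u^2 + 1), N = 0, assemble
  H = (EN − 2FM + GL) / (2(EG − F²)) = 0.
At (u, v) = (13/2, pi/4): H = 0.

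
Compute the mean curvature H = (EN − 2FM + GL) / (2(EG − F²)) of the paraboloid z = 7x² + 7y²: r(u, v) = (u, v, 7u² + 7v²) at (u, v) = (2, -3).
H = 17850*sqrt(2549)/6497401

With E = 196*u^2 + 1, F = 196*u*v, G = 196*v^2 + 1, L = 14/sqrt(196*u^2 + 196*v^2 + 1), M = 0, N = 14/sqrt(196*u^2 + 196*v^2 + 1), assemble
  H = (EN − 2FM + GL) / (2(EG − F²)) = 14*(98*u^2 + 98*v^2 + 1)/(196*u^2 + 196*v^2 + 1)^(3/2).
At (u, v) = (2, -3): H = 17850*sqrt(2549)/6497401.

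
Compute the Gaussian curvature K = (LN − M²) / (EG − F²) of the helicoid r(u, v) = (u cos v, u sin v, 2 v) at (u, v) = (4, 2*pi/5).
K = -1/100

Coefficients of the first fundamental form: E = 1, F = 0, G = u^2 + 4.
Coefficients of the second fundamental form: L = 0, M = -2/sqrt(u^2 + 4), N = 0.
Assemble K = (LN − M²)/(EG − F²) = -4/(u^2 + 4)^2. At (u, v) = (4, 2*pi/5): K = -1/100.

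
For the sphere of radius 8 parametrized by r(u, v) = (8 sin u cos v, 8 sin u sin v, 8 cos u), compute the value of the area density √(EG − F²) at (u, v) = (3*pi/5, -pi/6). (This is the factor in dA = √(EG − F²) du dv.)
√(EG − F²)|_{(3*pi/5, -pi/6)} = 16*sqrt(2*sqrt(5) + 10)

E = 64, F = 0, G = 64*sin(u)^2, so EG − F² = 4096*sin(u)^2. Taking the positive square root: √(EG − F²) = 64*Abs(sin(u)). At (u, v) = (3*pi/5, -pi/6): 16*sqrt(2*sqrt(5) + 10).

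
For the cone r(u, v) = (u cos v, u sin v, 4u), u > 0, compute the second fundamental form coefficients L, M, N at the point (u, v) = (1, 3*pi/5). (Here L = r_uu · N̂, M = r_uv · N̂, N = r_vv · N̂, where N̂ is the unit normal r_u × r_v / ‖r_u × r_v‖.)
L = 0;  M = 0;  N = 4*sqrt(17)/17

Compute the unit normal N̂(u, v) = (-4*sqrt(17)*u*cos(v)/(17*Abs(u)), -4*sqrt(17)*u*sin(v)/(17*Abs(u)), sqrt(17)*u/(17*Abs(u))), and the second partials r_uu, r_uv, r_vv. Take dot products:
  L(u, v) = r_uu · N̂ = 0,
  M(u, v) = r_uv · N̂ = 0,
  N(u, v) = r_vv · N̂ = 4*sqrt(17)*u^2/(17*Abs(u)).
Evaluating at (u, v) = (1, 3*pi/5):
  L = 0, M = 0, N = 4*sqrt(17)/17.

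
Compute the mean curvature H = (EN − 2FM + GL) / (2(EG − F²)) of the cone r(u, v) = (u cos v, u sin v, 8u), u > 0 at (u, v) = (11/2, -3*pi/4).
H = 8*sqrt(65)/715

With E = 65, F = 0, G = u^2, L = 0, M = 0, N = 8*sqrt(65)*u^2/(65*Abs(u)), assemble
  H = (EN − 2FM + GL) / (2(EG − F²)) = 4*sqrt(65)/(65*Abs(u)).
At (u, v) = (11/2, -3*pi/4): H = 8*sqrt(65)/715.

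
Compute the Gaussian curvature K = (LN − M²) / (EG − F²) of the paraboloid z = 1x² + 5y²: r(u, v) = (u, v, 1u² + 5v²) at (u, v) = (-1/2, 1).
K = 5/2601

Coefficients of the first fundamental form: E = 4*u^2 + 1, F = 20*u*v, G = 100*v^2 + 1.
Coefficients of the second fundamental form: L = 2/sqrt(4*u^2 + 100*v^2 + 1), M = 0, N = 10/sqrt(4*u^2 + 100*v^2 + 1).
Assemble K = (LN − M²)/(EG − F²) = 20/(16*u^4 + 800*u^2*v^2 + 8*u^2 + 10000*v^4 + 200*v^2 + 1). At (u, v) = (-1/2, 1): K = 5/2601.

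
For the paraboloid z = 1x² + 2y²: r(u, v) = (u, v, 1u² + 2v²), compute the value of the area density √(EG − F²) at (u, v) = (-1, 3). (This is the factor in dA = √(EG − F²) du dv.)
√(EG − F²)|_{(-1, 3)} = sqrt(149)

E = 4*u^2 + 1, F = 8*u*v, G = 16*v^2 + 1, so EG − F² = 4*u^2 + 16*v^2 + 1. Taking the positive square root: √(EG − F²) = sqrt(4*u^2 + 16*v^2 + 1). At (u, v) = (-1, 3): sqrt(149).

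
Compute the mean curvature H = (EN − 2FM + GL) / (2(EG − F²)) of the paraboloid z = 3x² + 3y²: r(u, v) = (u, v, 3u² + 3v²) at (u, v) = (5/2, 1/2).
H = 708*sqrt(235)/55225

With E = 36*u^2 + 1, F = 36*u*v, G = 36*v^2 + 1, L = 6/sqrt(36*u^2 + 36*v^2 + 1), M = 0, N = 6/sqrt(36*u^2 + 36*v^2 + 1), assemble
  H = (EN − 2FM + GL) / (2(EG − F²)) = 6*(18*u^2 + 18*v^2 + 1)/(36*u^2 + 36*v^2 + 1)^(3/2).
At (u, v) = (5/2, 1/2): H = 708*sqrt(235)/55225.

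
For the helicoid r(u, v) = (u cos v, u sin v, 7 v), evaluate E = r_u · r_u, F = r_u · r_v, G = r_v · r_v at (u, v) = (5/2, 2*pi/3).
E = 1;  F = 0;  G = 221/4

Partials: r_u = (cos(v), sin(v), 0), r_v = (-u*sin(v), u*cos(v), 7). As functions of (u, v):
  E = r_u · r_u = 1,
  F = r_u · r_v = 0,
  G = r_v · r_v = u^2 + 49.
Evaluating at (u, v) = (5/2, 2*pi/3): E = 1, F = 0, G = 221/4.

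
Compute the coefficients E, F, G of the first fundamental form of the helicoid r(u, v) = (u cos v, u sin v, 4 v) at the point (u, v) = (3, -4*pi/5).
E = 1;  F = 0;  G = 25

Partials: r_u = (cos(v), sin(v), 0), r_v = (-u*sin(v), u*cos(v), 4). As functions of (u, v):
  E = r_u · r_u = 1,
  F = r_u · r_v = 0,
  G = r_v · r_v = u^2 + 16.
Evaluating at (u, v) = (3, -4*pi/5): E = 1, F = 0, G = 25.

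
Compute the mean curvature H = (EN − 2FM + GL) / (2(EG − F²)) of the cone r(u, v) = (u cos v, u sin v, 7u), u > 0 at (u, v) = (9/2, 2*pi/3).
H = 7*sqrt(2)/90

With E = 50, F = 0, G = u^2, L = 0, M = 0, N = 7*sqrt(2)*u^2/(10*Abs(u)), assemble
  H = (EN − 2FM + GL) / (2(EG − F²)) = 7*sqrt(2)/(20*Abs(u)).
At (u, v) = (9/2, 2*pi/3): H = 7*sqrt(2)/90.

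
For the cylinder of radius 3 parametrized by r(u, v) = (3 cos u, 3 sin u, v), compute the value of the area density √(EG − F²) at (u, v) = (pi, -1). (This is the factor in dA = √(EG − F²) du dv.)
√(EG − F²)|_{(pi, -1)} = 3

E = 9, F = 0, G = 1, so EG − F² = 9. Taking the positive square root: √(EG − F²) = 3. At (u, v) = (pi, -1): 3.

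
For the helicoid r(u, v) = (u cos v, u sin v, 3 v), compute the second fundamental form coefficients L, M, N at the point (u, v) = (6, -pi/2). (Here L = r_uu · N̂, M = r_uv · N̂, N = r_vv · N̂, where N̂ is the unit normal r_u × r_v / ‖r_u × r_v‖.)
L = 0;  M = -sqrt(5)/5;  N = 0

Compute the unit normal N̂(u, v) = (3*sin(v)/sqrt(u^2 + 9), -3*cos(v)/sqrt(u^2 + 9), u/sqrt(u^2 + 9)), and the second partials r_uu, r_uv, r_vv. Take dot products:
  L(u, v) = r_uu · N̂ = 0,
  M(u, v) = r_uv · N̂ = -3/sqrt(u^2 + 9),
  N(u, v) = r_vv · N̂ = 0.
Evaluating at (u, v) = (6, -pi/2):
  L = 0, M = -sqrt(5)/5, N = 0.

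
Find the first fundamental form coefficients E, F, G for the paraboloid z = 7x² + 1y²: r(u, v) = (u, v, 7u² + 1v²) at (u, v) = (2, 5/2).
E = 785;  F = 140;  G = 26

Partials: r_u = (1, 0, 14*u), r_v = (0, 1, 2*v). As functions of (u, v):
  E = r_u · r_u = 196*u^2 + 1,
  F = r_u · r_v = 28*u*v,
  G = r_v · r_v = 4*v^2 + 1.
Evaluating at (u, v) = (2, 5/2): E = 785, F = 140, G = 26.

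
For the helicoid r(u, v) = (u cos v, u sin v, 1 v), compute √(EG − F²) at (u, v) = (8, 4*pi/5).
√(EG − F²)|_{(8, 4*pi/5)} = sqrt(65)

E = 1, F = 0, G = u^2 + 1; EG − F² = u^2 + 1; √(EG − F²) = sqrt(u^2 + 1). At the given point: sqrt(65).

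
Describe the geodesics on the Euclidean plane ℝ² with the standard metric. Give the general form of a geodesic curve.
Geodesics on the plane are straight lines (in the standard parametrization, α(t) = p + t · v with p, v ∈ ℝ²).

The geodesic equation on the plane reduces to α̈ = 0 (Christoffel symbols vanish in Cartesian coordinates), so α(t) = p + t · v. Geodesics are exactly straight lines.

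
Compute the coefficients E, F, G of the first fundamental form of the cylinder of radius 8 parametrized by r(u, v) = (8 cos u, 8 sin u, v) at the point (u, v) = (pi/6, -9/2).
E = 64;  F = 0;  G = 1

Partials: r_u = (-8*sin(u), 8*cos(u), 0), r_v = (0, 0, 1). As functions of (u, v):
  E = r_u · r_u = 64,
  F = r_u · r_v = 0,
  G = r_v · r_v = 1.
Evaluating at (u, v) = (pi/6, -9/2): E = 64, F = 0, G = 1.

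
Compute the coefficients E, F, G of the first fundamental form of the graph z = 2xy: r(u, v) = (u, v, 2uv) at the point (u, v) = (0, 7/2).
E = 50;  F = 0;  G = 1

Partials: r_u = (1, 0, 2*v), r_v = (0, 1, 2*u). As functions of (u, v):
  E = r_u · r_u = 4*v^2 + 1,
  F = r_u · r_v = 4*u*v,
  G = r_v · r_v = 4*u^2 + 1.
Evaluating at (u, v) = (0, 7/2): E = 50, F = 0, G = 1.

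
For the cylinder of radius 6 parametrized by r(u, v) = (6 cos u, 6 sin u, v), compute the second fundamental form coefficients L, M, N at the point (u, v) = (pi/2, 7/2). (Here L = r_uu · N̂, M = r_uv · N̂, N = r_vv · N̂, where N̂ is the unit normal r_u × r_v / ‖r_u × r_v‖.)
L = -6;  M = 0;  N = 0

Compute the unit normal N̂(u, v) = (cos(u), sin(u), 0), and the second partials r_uu, r_uv, r_vv. Take dot products:
  L(u, v) = r_uu · N̂ = -6,
  M(u, v) = r_uv · N̂ = 0,
  N(u, v) = r_vv · N̂ = 0.
Evaluating at (u, v) = (pi/2, 7/2):
  L = -6, M = 0, N = 0.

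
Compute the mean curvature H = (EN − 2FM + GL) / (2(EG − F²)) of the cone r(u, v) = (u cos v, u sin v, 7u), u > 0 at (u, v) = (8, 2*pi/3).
H = 7*sqrt(2)/160

With E = 50, F = 0, G = u^2, L = 0, M = 0, N = 7*sqrt(2)*u^2/(10*Abs(u)), assemble
  H = (EN − 2FM + GL) / (2(EG − F²)) = 7*sqrt(2)/(20*Abs(u)).
At (u, v) = (8, 2*pi/3): H = 7*sqrt(2)/160.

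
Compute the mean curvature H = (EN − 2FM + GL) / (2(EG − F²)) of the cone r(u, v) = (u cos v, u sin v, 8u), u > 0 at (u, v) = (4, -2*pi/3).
H = sqrt(65)/65

With E = 65, F = 0, G = u^2, L = 0, M = 0, N = 8*sqrt(65)*u^2/(65*Abs(u)), assemble
  H = (EN − 2FM + GL) / (2(EG − F²)) = 4*sqrt(65)/(65*Abs(u)).
At (u, v) = (4, -2*pi/3): H = sqrt(65)/65.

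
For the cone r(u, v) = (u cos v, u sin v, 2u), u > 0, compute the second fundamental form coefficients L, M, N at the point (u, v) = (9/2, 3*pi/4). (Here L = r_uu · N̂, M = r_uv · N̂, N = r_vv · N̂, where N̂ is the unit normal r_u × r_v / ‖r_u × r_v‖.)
L = 0;  M = 0;  N = 9*sqrt(5)/5

Compute the unit normal N̂(u, v) = (-2*sqrt(5)*u*cos(v)/(5*Abs(u)), -2*sqrt(5)*u*sin(v)/(5*Abs(u)), sqrt(5)*u/(5*Abs(u))), and the second partials r_uu, r_uv, r_vv. Take dot products:
  L(u, v) = r_uu · N̂ = 0,
  M(u, v) = r_uv · N̂ = 0,
  N(u, v) = r_vv · N̂ = 2*sqrt(5)*u^2/(5*Abs(u)).
Evaluating at (u, v) = (9/2, 3*pi/4):
  L = 0, M = 0, N = 9*sqrt(5)/5.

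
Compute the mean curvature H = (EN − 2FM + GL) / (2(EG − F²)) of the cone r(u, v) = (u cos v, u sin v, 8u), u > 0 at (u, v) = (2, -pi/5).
H = 2*sqrt(65)/65

With E = 65, F = 0, G = u^2, L = 0, M = 0, N = 8*sqrt(65)*u^2/(65*Abs(u)), assemble
  H = (EN − 2FM + GL) / (2(EG − F²)) = 4*sqrt(65)/(65*Abs(u)).
At (u, v) = (2, -pi/5): H = 2*sqrt(65)/65.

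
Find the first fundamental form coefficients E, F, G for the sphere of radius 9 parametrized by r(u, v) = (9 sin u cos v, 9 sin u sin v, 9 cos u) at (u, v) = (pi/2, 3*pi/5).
E = 81;  F = 0;  G = 81

Partials: r_u = (9*cos(u)*cos(v), 9*sin(v)*cos(u), -9*sin(u)), r_v = (-9*sin(u)*sin(v), 9*sin(u)*cos(v), 0). As functions of (u, v):
  E = r_u · r_u = 81,
  F = r_u · r_v = 0,
  G = r_v · r_v = 81*sin(u)^2.
Evaluating at (u, v) = (pi/2, 3*pi/5): E = 81, F = 0, G = 81.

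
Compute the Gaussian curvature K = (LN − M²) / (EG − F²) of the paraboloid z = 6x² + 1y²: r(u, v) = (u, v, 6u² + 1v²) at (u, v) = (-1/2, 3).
K = 24/5329

Coefficients of the first fundamental form: E = 144*u^2 + 1, F = 24*u*v, G = 4*v^2 + 1.
Coefficients of the second fundamental form: L = 12/sqrt(144*u^2 + 4*v^2 + 1), M = 0, N = 2/sqrt(144*u^2 + 4*v^2 + 1).
Assemble K = (LN − M²)/(EG − F²) = 24/(20736*u^4 + 1152*u^2*v^2 + 288*u^2 + 16*v^4 + 8*v^2 + 1). At (u, v) = (-1/2, 3): K = 24/5329.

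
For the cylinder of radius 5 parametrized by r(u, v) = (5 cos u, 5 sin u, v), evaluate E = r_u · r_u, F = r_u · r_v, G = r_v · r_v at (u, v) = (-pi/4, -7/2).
E = 25;  F = 0;  G = 1

Partials: r_u = (-5*sin(u), 5*cos(u), 0), r_v = (0, 0, 1). As functions of (u, v):
  E = r_u · r_u = 25,
  F = r_u · r_v = 0,
  G = r_v · r_v = 1.
Evaluating at (u, v) = (-pi/4, -7/2): E = 25, F = 0, G = 1.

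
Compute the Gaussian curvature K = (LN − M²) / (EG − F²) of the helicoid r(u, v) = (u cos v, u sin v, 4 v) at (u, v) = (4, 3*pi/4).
K = -1/64

Coefficients of the first fundamental form: E = 1, F = 0, G = u^2 + 16.
Coefficients of the second fundamental form: L = 0, M = -4/sqrt(u^2 + 16), N = 0.
Assemble K = (LN − M²)/(EG − F²) = -16/(u^2 + 16)^2. At (u, v) = (4, 3*pi/4): K = -1/64.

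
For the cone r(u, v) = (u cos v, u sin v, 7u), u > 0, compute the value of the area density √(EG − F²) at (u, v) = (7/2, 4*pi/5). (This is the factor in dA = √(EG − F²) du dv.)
√(EG − F²)|_{(7/2, 4*pi/5)} = 35*sqrt(2)/2

E = 50, F = 0, G = u^2, so EG − F² = 50*u^2. Taking the positive square root: √(EG − F²) = 5*sqrt(2)*Abs(u). At (u, v) = (7/2, 4*pi/5): 35*sqrt(2)/2.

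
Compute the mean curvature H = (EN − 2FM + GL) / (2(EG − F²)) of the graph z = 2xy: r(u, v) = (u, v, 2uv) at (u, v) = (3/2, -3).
H = 9*sqrt(46)/529

With E = 4*v^2 + 1, F = 4*u*v, G = 4*u^2 + 1, L = 0, M = 2/sqrt(4*u^2 + 4*v^2 + 1), N = 0, assemble
  H = (EN − 2FM + GL) / (2(EG − F²)) = -8*u*v/(4*u^2 + 4*v^2 + 1)^(3/2).
At (u, v) = (3/2, -3): H = 9*sqrt(46)/529.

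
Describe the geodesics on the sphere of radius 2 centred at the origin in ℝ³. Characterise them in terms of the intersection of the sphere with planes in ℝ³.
Geodesics on the sphere of radius 2 are great circles — circles of radius 2 obtained as the intersection of the sphere with planes through the origin (the centre of the sphere).

A curve α(t) of nonzero constant speed on the sphere of radius 2 is a geodesic iff its acceleration α̈ is everywhere normal to the surface, i.e. parallel to the radial vector α(t). Then d/dt(α × α̇) = α̇ × α̇ + α × α̈ = 0, so α × α̇ is a constant vector n ≠ 0 and α(t) · n = 0 for all t: α lies in the plane through the origin with normal n. The intersection of that plane with the sphere is a circle of radius 2 (a great circle). Conversely, a great circle traversed at constant speed has centripetal acceleration pointing at the origin, hence normal to the sphere, so every great circle is a geodesic.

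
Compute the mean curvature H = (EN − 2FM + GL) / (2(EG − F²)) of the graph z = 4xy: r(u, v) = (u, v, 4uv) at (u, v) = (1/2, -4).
H = 128*sqrt(29)/22707

With E = 16*v^2 + 1, F = 16*u*v, G = 16*u^2 + 1, L = 0, M = 4/sqrt(16*u^2 + 16*v^2 + 1), N = 0, assemble
  H = (EN − 2FM + GL) / (2(EG − F²)) = -64*u*v/(16*u^2 + 16*v^2 + 1)^(3/2).
At (u, v) = (1/2, -4): H = 128*sqrt(29)/22707.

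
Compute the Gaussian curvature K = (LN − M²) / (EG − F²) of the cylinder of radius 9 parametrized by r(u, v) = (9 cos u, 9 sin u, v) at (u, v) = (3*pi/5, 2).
K = 0

Coefficients of the first fundamental form: E = 81, F = 0, G = 1.
Coefficients of the second fundamental form: L = -9, M = 0, N = 0.
Assemble K = (LN − M²)/(EG − F²) = 0. At (u, v) = (3*pi/5, 2): K = 0.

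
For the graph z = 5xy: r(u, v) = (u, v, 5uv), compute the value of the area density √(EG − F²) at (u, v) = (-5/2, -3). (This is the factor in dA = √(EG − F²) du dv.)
√(EG − F²)|_{(-5/2, -3)} = sqrt(1529)/2

E = 25*v^2 + 1, F = 25*u*v, G = 25*u^2 + 1, so EG − F² = 25*u^2 + 25*v^2 + 1. Taking the positive square root: √(EG − F²) = sqrt(25*u^2 + 25*v^2 + 1). At (u, v) = (-5/2, -3): sqrt(1529)/2.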